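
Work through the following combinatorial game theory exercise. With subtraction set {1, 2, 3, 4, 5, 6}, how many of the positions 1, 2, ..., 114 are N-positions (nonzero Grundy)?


Subtraction set S = {1, 2, 3, 4, 5, 6}, so G(n) = n mod 7.
G(n) = 0 when n is a multiple of 7.
Multiples of 7 in [1, 114]: 16
N-positions (nonzero Grundy) = 114 - 16 = 98

98


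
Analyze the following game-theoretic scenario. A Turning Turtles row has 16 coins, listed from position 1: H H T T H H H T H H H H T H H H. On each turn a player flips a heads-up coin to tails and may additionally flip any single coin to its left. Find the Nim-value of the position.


Coins: H H T T H H H T H H H H T H H H
Key fact: a single head at position k behaves exactly like a Nim heap of size k (turning it to T and optionally flipping a coin at j < k corresponds to moving the heap from k to j, or to 0), and heads combine as a disjunctive sum (two heads at the same place would cancel, matching j XOR j = 0). So the Nim-value is the XOR of the 1-indexed positions of the heads.
Face-up positions (1-indexed): [1, 2, 5, 6, 7, 9, 10, 11, 12, 14, 15, 16]
XOR 0 with 1: 0 XOR 1 = 1
XOR 1 with 2: 1 XOR 2 = 3
XOR 3 with 5: 3 XOR 5 = 6
XOR 6 with 6: 6 XOR 6 = 0
XOR 0 with 7: 0 XOR 7 = 7
XOR 7 with 9: 7 XOR 9 = 14
XOR 14 with 10: 14 XOR 10 = 4
XOR 4 with 11: 4 XOR 11 = 15
XOR 15 with 12: 15 XOR 12 = 3
XOR 3 with 14: 3 XOR 14 = 13
XOR 13 with 15: 13 XOR 15 = 2
XOR 2 with 16: 2 XOR 16 = 18
Nim-value = 18

18


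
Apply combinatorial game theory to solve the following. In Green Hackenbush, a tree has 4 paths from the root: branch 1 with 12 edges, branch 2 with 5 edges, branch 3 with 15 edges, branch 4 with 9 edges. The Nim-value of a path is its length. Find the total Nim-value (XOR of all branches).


The tree has 4 branches from the ground vertex.
In Green Hackenbush, the Nim-value of a simple path of length k is k.
Branch 1: length 12, Nim-value = 12
Branch 2: length 5, Nim-value = 5
Branch 3: length 15, Nim-value = 15
Branch 4: length 9, Nim-value = 9
Total Nim-value = XOR of all branch values:
0 XOR 12 = 12
12 XOR 5 = 9
9 XOR 15 = 6
6 XOR 9 = 15
Nim-value of the tree = 15

15


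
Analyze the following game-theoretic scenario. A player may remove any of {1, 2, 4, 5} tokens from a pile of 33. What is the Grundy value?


The subtraction set is S = {1, 2, 4, 5}.
G(k) = mex{ G(k - s) : s in S, s <= k }. We compute iteratively: G(0) = 0.
G(1) = mex({0}) = 1
G(2) = mex({0, 1}) = 2
G(3) = mex({1, 2}) = 0
G(4) = mex({0, 2}) = 1
G(5) = mex({0, 1}) = 2
G(6) = mex({1, 2}) = 0
G(7) = mex({0, 2}) = 1
Observe that G(3)..G(7) = 0, 1, 2, 0, 1 repeats G(0)..G(4) = 0, 1, 2, 0, 1.
For k >= max(S) = 5, G(k) is determined by the previous 5 values G(k-5)..G(k-1); a window of 5 consecutive values has recurred shifted by 3, so by induction G(k + 3) = G(k) for all k >= 0: the sequence is periodic from the start with period 3.
One period: G(0..2) = 0, 1, 2.
33 mod 3 = 0, so G(33) = G(0) = 0.

0


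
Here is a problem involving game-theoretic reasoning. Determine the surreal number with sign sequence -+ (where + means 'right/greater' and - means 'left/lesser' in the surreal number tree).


Sign expansion: -+
Rule: track bounds (lo, hi), initially (-inf, +inf). On '+', the current value becomes lo and we move to the simplest number in (value, hi): value + 1 if hi = +inf, otherwise the midpoint (value + hi)/2. On '-', the current value becomes hi and we move to value - 1 if lo = -inf, otherwise the midpoint (lo + value)/2.
Start at 0.
Step 1: sign = -, move left. Bounds: (-inf, 0). Value = -1
Step 2: sign = +, move right. Bounds: (-1, 0). Value = -1/2
The surreal number with sign expansion -+ is -1/2.

-1/2


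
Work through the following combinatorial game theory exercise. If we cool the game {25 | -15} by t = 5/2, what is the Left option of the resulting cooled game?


Original game: {25 | -15} (a switch {a | b} with a > b).
Cooling by t (for t below the temperature (a - b)/2 = 20) taxes each move by t: {a | b} cooled by t is {a - t | b + t}.
Cooling amount: t = 5/2
Cooled Left option: 25 - 5/2 = 45/2
Cooled Right option: -15 + 5/2 = -25/2
Cooled game: {45/2 | -25/2}
Left option = 45/2

45/2


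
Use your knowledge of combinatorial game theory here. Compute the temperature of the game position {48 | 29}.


The game is {48 | 29}, a switch {a | b} with numbers a > b.
Cooling {a | b} by t gives {a - t | b + t}, which stops being hot when a - t = b + t, i.e. at t = (a - b)/2. So the temperature of a switch is (a - b)/2.
Temperature = (Left option - Right option) / 2
= (48 - (29)) / 2
= 19 / 2
= 19/2

19/2


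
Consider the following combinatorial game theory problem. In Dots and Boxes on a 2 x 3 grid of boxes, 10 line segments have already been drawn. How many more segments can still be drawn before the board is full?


Grid: 2 x 3 boxes, i.e. 3 rows and 4 columns of dots.
Horizontal edges: (rows + 1) * cols = 3 * 3 = 9
Vertical edges: rows * (cols + 1) = 2 * 4 = 8
Total edges: 9 + 8 = 17
Edges drawn: 10
Remaining: 17 - 10 = 7

7


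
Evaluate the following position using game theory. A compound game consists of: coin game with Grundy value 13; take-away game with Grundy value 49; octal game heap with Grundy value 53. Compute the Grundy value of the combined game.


By the Sprague-Grundy theorem, the Grundy value of a sum of games is the XOR of individual Grundy values.
coin game: Grundy value = 13. Running XOR: 0 XOR 13 = 13
take-away game: Grundy value = 49. Running XOR: 13 XOR 49 = 60
octal game heap: Grundy value = 53. Running XOR: 60 XOR 53 = 9
The combined Grundy value is 9.

9


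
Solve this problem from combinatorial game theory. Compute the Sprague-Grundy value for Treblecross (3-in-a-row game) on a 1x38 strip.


Treblecross: place X on empty cells; 3-in-a-row wins.
Playing within two cells of an existing X lets the opponent win at once, so sensible play treats the cells i-2..i+2 around each X as dead. The player left with no safe cell loses, so this is a normal-play take-away game on strips of safe cells.
Placing X at cell i (0-indexed) of a strip of k safe cells leaves independent strips of sizes max(0, i-2) and max(0, k-i-3). Hence G(k) = mex{ G(max(0,i-2)) XOR G(max(0,k-i-3)) : 0 <= i < k }, with G(0) = 0.
G(1): splits (0,0):0^0=0 -> mex({0}) = 1
G(2): splits (0,0):0^0=0 -> mex({0}) = 1
G(3): splits (0,0):0^0=0 -> mex({0}) = 1
G(4): splits (0,1):0^1=1 (0,0):0^0=0 -> mex({0, 1}) = 2
G(5): splits (0,2):0^1=1 (0,1):0^1=1 (0,0):0^0=0 -> mex({0, 1}) = 2
G(6) = mex({1}) = 0
G(7) = mex({0, 1, 2}) = 3
G(8) = mex({0, 1, 2}) = 3
G(9) = mex({0, 2}) = 1
G(10) = mex({0, 2, 3}) = 1
G(11) = mex({0, 3}) = 1
G(12) = mex({1, 3}) = 0
G(13) = mex({0, 1, 2, 3}) = 4
G(14) = mex({0, 1, 2}) = 3
G(15) = mex({0, 1, 2}) = 3
G(16) = mex({0, 1, 2, 4}) = 3
G(17) = mex({0, 1, 3, 4}) = 2
G(18) = mex({0, 1, 3, 4}) = 2
G(19) = mex({0, 1, 3, 5}) = 2
G(20) = mex({0, 1, 2, 3, 5}) = 4
G(21) = mex({0, 1, 2, 3, 5}) = 4
G(22) = mex({1, 2, 6}) = 0
G(23) = mex({0, 1, 2, 3, 4, 6}) = 5
G(24) = mex({0, 1, 2, 3, 4}) = 5
G(25) = mex({0, 1, 3, 4, 7}) = 2
G(26) = mex({0, 1, 3, 4, 5, 7}) = 2
G(27) = mex({0, 1, 3, 5}) = 2
G(28) = mex({0, 1, 2, 5}) = 3
G(29) = mex({0, 1, 2, 4, 5, 6}) = 3
G(30) = mex({1, 2, 4, 6}) = 0
G(31) = mex({0, 1, 2, 3, 4, 6}) = 5
G(32) = mex({1, 2, 3, 4, 7}) = 0
G(33) = mex({0, 3, 7}) = 1
G(34) = mex({0, 2, 3, 5, 7}) = 1
G(35) = mex({0, 2, 3, 5, 6}) = 1
G(36) = mex({0, 1, 2, 5, 6}) = 3
G(37) = mex({0, 1, 2, 4, 5, 6}) = 3
G(38) = mex({0, 1, 2, 4}) = 3
Therefore G(38) = 3.

3


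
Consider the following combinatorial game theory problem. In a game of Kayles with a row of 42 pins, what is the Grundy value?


Kayles: a move removes 1 or 2 adjacent pins from a contiguous row.
Removing pins from a row of k leaves two independent rows (a, b) with a + b = k - 1 (one pin) or a + b = k - 2 (two pins); an end removal gives a = 0.
By Sprague-Grundy, G(k) = mex{ G(a) XOR G(b) } over all these splits. G(0) = 0.
G(1): splits (0,0):0^0=0 -> mex({0}) = 1
G(2): splits (0,1):0^1=1 (0,0):0^0=0 -> mex({0, 1}) = 2
G(3): splits (0,2):0^2=2 (1,1):1^1=0 (0,1):0^1=1 -> mex({0, 1, 2}) = 3
G(4): splits (0,3):0^3=3 (1,2):1^2=3 (0,2):0^2=2 (1,1):1^1=0 -> mex({0, 2, 3}) = 1
G(5): splits (0,4):0^1=1 (1,3):1^3=2 (2,2):2^2=0 (0,3):0^3=3 (1,2):1^2=3 -> mex({0, 1, 2, 3}) = 4
G(6) = mex({0, 1, 2, 4}) = 3
G(7) = mex({0, 1, 3, 4, 5}) = 2
G(8) = mex({0, 2, 3, 5, 6}) = 1
G(9) = mex({0, 1, 2, 3, 6, 7}) = 4
G(10) = mex({0, 1, 3, 4, 5, 7}) = 2
G(11) = mex({0, 1, 2, 3, 4, 5}) = 6
G(12) = mex({0, 1, 2, 3, 5, 6, 7}) = 4
G(13) = mex({0, 2, 3, 4, 6, 7}) = 1
G(14) = mex({0, 1, 4, 5, 6, 7}) = 2
G(15) = mex({0, 1, 2, 3, 4, 5, 6}) = 7
G(16) = mex({0, 2, 3, 5, 6, 7}) = 1
G(17) = mex({0, 1, 2, 3, 5, 6, 7}) = 4
G(18) = mex({0, 1, 2, 4, 5, 6}) = 3
G(19) = mex({0, 1, 3, 4, 5, 7}) = 2
G(20) = mex({0, 2, 3, 4, 5, 6, 7}) = 1
G(21) = mex({0, 1, 2, 3, 5, 6, 7}) = 4
G(22) = mex({0, 1, 2, 3, 4, 5, 7}) = 6
G(23) = mex({0, 1, 2, 3, 4, 5, 6}) = 7
G(24) = mex({0, 1, 2, 3, 5, 6, 7}) = 4
G(25) = mex({0, 2, 3, 4, 6, 7}) = 1
G(26) = mex({0, 1, 3, 4, 5, 6, 7}) = 2
G(27) = mex({0, 1, 2, 3, 4, 5, 6, 7}) = 8
G(28) = mex({0, 1, 2, 3, 4, 6, 7, 8}) = 5
G(29) = mex({0, 1, 2, 3, 5, 6, 7, 8, 9}) = 4
G(30) = mex({0, 1, 2, 3, 4, 5, 6, 9, 10}) = 7
G(31) = mex({0, 1, 3, 4, 5, 7, 10, 11}) = 2
G(32) = mex({0, 2, 3, 4, 5, 6, 7, 9, 11}) = 1
G(33) = mex({0, 1, 2, 3, 4, 5, 6, 7, 9, 12}) = 8
G(34) = mex({0, 1, 2, 3, 4, 5, 7, 8, 11, 12}) = 6
G(35) = mex({0, 1, 2, 3, 4, 5, 6, 8, 9, 10, 11}) = 7
G(36) = mex({0, 1, 2, 3, 5, 6, 7, 9, 10}) = 4
G(37) = mex({0, 2, 3, 4, 6, 7, 9, 10, 11, 12}) = 1
G(38) = mex({0, 1, 3, 4, 5, 6, 7, 9, 10, 11, 12}) = 2
G(39) = mex({0, 1, 2, 4, 5, 6, 7, 9, 10, 12, 14}) = 3
G(40) = mex({0, 2, 3, 4, 6, 7, 11, 12, 14}) = 1
G(41) = mex({0, 1, 2, 3, 5, 6, 7, 9, 10, 11, 12}) = 4
G(42) = mex({0, 1, 2, 3, 4, 5, 6, 9, 10}) = 7
Therefore G(42) = 7.

7


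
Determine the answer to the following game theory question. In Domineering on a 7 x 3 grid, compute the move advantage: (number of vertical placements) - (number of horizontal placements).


Board is 7 x 3 (rows x cols).
Left (vertical) placements: (rows-1) * cols = 6 * 3 = 18
Right (horizontal) placements: rows * (cols-1) = 7 * 2 = 14
Advantage = Left - Right = 18 - 14 = 4

4


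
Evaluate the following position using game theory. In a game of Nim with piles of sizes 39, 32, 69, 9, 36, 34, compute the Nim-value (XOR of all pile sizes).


We need the XOR (exclusive or) of all pile sizes.
After XOR-ing pile 1 (size 39): 0 XOR 39 = 39
After XOR-ing pile 2 (size 32): 39 XOR 32 = 7
After XOR-ing pile 3 (size 69): 7 XOR 69 = 66
After XOR-ing pile 4 (size 9): 66 XOR 9 = 75
After XOR-ing pile 5 (size 36): 75 XOR 36 = 111
After XOR-ing pile 6 (size 34): 111 XOR 34 = 77
The Nim-value of this position is 77.

77


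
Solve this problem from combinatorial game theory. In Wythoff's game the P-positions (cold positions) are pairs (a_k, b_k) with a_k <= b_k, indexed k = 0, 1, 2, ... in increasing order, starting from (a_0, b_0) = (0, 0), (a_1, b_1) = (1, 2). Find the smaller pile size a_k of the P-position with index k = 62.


By Wythoff's theorem, a_k = floor(k * phi) and b_k = floor(k * phi^2) = a_k + k, where phi = (1 + sqrt(5))/2 is the golden ratio.
phi = (1 + sqrt(5))/2 = 1.618034
k = 62
k * phi = 62 * 1.618034 = 100.318107
a_62 = floor(k * phi) = 100

100


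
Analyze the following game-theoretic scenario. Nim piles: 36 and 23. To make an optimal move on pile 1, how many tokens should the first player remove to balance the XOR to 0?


Piles: 36 and 23
Current XOR: 36 XOR 23 = 51 (non-zero, so this is an N-position).
To make the XOR zero, we need to find a move that balances the piles.
For pile 1 (size 36): target = 36 XOR 51 = 23
We reduce pile 1 from 36 to 23.
Tokens removed: 36 - 23 = 13
Verification: 23 XOR 23 = 0

13


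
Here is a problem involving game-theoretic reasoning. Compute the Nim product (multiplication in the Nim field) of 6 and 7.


Nim multiplication is bilinear over XOR: (u XOR v) * w = (u*w) XOR (v*w).
So we split each operand into its bit components and XOR the pairwise Nim products.
6 = 2 + 4 (as XOR of powers of 2).
7 = 1 + 2 + 4 (as XOR of powers of 2).
Using the standard Nim-product table on single bits:
  2*2 = 3,   2*4 = 8,   2*8 = 12,
  4*4 = 6,   4*8 = 11,  8*8 = 13,
and  1*x = x (identity), k*l = l*k (commutative).
Pairwise Nim products:
  2 * 1 = 2
  2 * 2 = 3
  2 * 4 = 8
  4 * 1 = 4
  4 * 2 = 8
  4 * 4 = 6
XOR them: 2 XOR 3 XOR 8 XOR 4 XOR 8 XOR 6 = 3.
Result: 6 * 7 = 3 (in Nim).

3


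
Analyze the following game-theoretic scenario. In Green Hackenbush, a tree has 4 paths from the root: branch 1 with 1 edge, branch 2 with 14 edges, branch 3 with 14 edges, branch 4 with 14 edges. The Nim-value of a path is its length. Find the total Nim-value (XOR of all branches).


The tree has 4 branches from the ground vertex.
In Green Hackenbush, the Nim-value of a simple path of length k is k.
Branch 1: length 1, Nim-value = 1
Branch 2: length 14, Nim-value = 14
Branch 3: length 14, Nim-value = 14
Branch 4: length 14, Nim-value = 14
Total Nim-value = XOR of all branch values:
0 XOR 1 = 1
1 XOR 14 = 15
15 XOR 14 = 1
1 XOR 14 = 15
Nim-value of the tree = 15

15


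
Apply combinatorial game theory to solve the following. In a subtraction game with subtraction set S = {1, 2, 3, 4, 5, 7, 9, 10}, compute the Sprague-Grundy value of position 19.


The subtraction set is S = {1, 2, 3, 4, 5, 7, 9, 10}.
G(k) = mex{ G(k - s) : s in S, s <= k }. We compute iteratively: G(0) = 0.
G(1) = mex({0}) = 1
G(2) = mex({0, 1}) = 2
G(3) = mex({0, 1, 2}) = 3
G(4) = mex({0, 1, 2, 3}) = 4
G(5) = mex({0, 1, 2, 3, 4}) = 5
G(6) = mex({1, 2, 3, 4, 5}) = 0
G(7) = mex({0, 2, 3, 4, 5}) = 1
G(8) = mex({0, 1, 3, 4, 5}) = 2
G(9) = mex({0, 1, 2, 4, 5}) = 3
G(10) = mex({0, 1, 2, 3, 5}) = 4
G(11) = mex({0, 1, 2, 3, 4}) = 5
G(12) = mex({1, 2, 3, 4, 5}) = 0
G(13) = mex({0, 2, 3, 4, 5}) = 1
G(14) = mex({0, 1, 3, 4, 5}) = 2
G(15) = mex({0, 1, 2, 4, 5}) = 3
Observe that G(6)..G(15) = 0, 1, 2, 3, 4, 5, 0, 1, 2, 3 repeats G(0)..G(9) = 0, 1, 2, 3, 4, 5, 0, 1, 2, 3.
For k >= max(S) = 10, G(k) is determined by the previous 10 values G(k-10)..G(k-1); a window of 10 consecutive values has recurred shifted by 6, so by induction G(k + 6) = G(k) for all k >= 0: the sequence is periodic from the start with period 6.
One period: G(0..5) = 0, 1, 2, 3, 4, 5.
19 mod 6 = 1, so G(19) = G(1) = 1.

1


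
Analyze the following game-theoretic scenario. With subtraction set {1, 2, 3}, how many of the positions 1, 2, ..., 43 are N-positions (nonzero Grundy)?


Subtraction set S = {1, 2, 3}, so G(n) = n mod 4.
G(n) = 0 when n is a multiple of 4.
Multiples of 4 in [1, 43]: 10
N-positions (nonzero Grundy) = 43 - 10 = 33

33


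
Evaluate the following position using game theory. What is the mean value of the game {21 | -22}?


Game = {21 | -22}, a switch {a | b} with numbers a > b.
Its thermograph has left wall a - t and right wall b + t, which meet at t = (a - b)/2, where both equal (a + b)/2. So the mast (mean value) is at (a + b)/2.
Mean = (21 + (-22))/2 = -1/2 = -1/2

-1/2


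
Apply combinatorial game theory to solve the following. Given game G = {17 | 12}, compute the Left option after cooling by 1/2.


Original game: {17 | 12} (a switch {a | b} with a > b).
Cooling by t (for t below the temperature (a - b)/2 = 5/2) taxes each move by t: {a | b} cooled by t is {a - t | b + t}.
Cooling amount: t = 1/2
Cooled Left option: 17 - 1/2 = 33/2
Cooled Right option: 12 + 1/2 = 25/2
Cooled game: {33/2 | 25/2}
Left option = 33/2

33/2


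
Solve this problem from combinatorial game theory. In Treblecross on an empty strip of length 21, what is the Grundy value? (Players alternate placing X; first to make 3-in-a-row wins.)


Treblecross: place X on empty cells; 3-in-a-row wins.
Playing within two cells of an existing X lets the opponent win at once, so sensible play treats the cells i-2..i+2 around each X as dead. The player left with no safe cell loses, so this is a normal-play take-away game on strips of safe cells.
Placing X at cell i (0-indexed) of a strip of k safe cells leaves independent strips of sizes max(0, i-2) and max(0, k-i-3). Hence G(k) = mex{ G(max(0,i-2)) XOR G(max(0,k-i-3)) : 0 <= i < k }, with G(0) = 0.
G(1): splits (0,0):0^0=0 -> mex({0}) = 1
G(2): splits (0,0):0^0=0 -> mex({0}) = 1
G(3): splits (0,0):0^0=0 -> mex({0}) = 1
G(4): splits (0,1):0^1=1 (0,0):0^0=0 -> mex({0, 1}) = 2
G(5): splits (0,2):0^1=1 (0,1):0^1=1 (0,0):0^0=0 -> mex({0, 1}) = 2
G(6) = mex({1}) = 0
G(7) = mex({0, 1, 2}) = 3
G(8) = mex({0, 1, 2}) = 3
G(9) = mex({0, 2}) = 1
G(10) = mex({0, 2, 3}) = 1
G(11) = mex({0, 3}) = 1
G(12) = mex({1, 3}) = 0
G(13) = mex({0, 1, 2, 3}) = 4
G(14) = mex({0, 1, 2}) = 3
G(15) = mex({0, 1, 2}) = 3
G(16) = mex({0, 1, 2, 4}) = 3
G(17) = mex({0, 1, 3, 4}) = 2
G(18) = mex({0, 1, 3, 4}) = 2
G(19) = mex({0, 1, 3, 5}) = 2
G(20) = mex({0, 1, 2, 3, 5}) = 4
G(21) = mex({0, 1, 2, 3, 5}) = 4
Therefore G(21) = 4.

4


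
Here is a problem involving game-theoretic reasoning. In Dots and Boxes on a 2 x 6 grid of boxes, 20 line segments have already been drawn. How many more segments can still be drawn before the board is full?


Grid: 2 x 6 boxes, i.e. 3 rows and 7 columns of dots.
Horizontal edges: (rows + 1) * cols = 3 * 6 = 18
Vertical edges: rows * (cols + 1) = 2 * 7 = 14
Total edges: 18 + 14 = 32
Edges drawn: 20
Remaining: 32 - 20 = 12

12


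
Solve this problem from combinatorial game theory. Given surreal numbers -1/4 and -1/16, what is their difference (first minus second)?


x = -1/4, y = -1/16
Converting to common denominator: 16
x = -4/16, y = -1/16
x - y = -1/4 - -1/16 = -3/16

-3/16


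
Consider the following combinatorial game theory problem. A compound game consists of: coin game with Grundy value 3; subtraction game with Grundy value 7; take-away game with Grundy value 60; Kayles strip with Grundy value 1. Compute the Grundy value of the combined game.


By the Sprague-Grundy theorem, the Grundy value of a sum of games is the XOR of individual Grundy values.
coin game: Grundy value = 3. Running XOR: 0 XOR 3 = 3
subtraction game: Grundy value = 7. Running XOR: 3 XOR 7 = 4
take-away game: Grundy value = 60. Running XOR: 4 XOR 60 = 56
Kayles strip: Grundy value = 1. Running XOR: 56 XOR 1 = 57
The combined Grundy value is 57.

57


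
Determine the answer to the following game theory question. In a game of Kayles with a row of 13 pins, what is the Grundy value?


Kayles: a move removes 1 or 2 adjacent pins from a contiguous row.
Removing pins from a row of k leaves two independent rows (a, b) with a + b = k - 1 (one pin) or a + b = k - 2 (two pins); an end removal gives a = 0.
By Sprague-Grundy, G(k) = mex{ G(a) XOR G(b) } over all these splits. G(0) = 0.
G(1): splits (0,0):0^0=0 -> mex({0}) = 1
G(2): splits (0,1):0^1=1 (0,0):0^0=0 -> mex({0, 1}) = 2
G(3): splits (0,2):0^2=2 (1,1):1^1=0 (0,1):0^1=1 -> mex({0, 1, 2}) = 3
G(4): splits (0,3):0^3=3 (1,2):1^2=3 (0,2):0^2=2 (1,1):1^1=0 -> mex({0, 2, 3}) = 1
G(5): splits (0,4):0^1=1 (1,3):1^3=2 (2,2):2^2=0 (0,3):0^3=3 (1,2):1^2=3 -> mex({0, 1, 2, 3}) = 4
G(6) = mex({0, 1, 2, 4}) = 3
G(7) = mex({0, 1, 3, 4, 5}) = 2
G(8) = mex({0, 2, 3, 5, 6}) = 1
G(9) = mex({0, 1, 2, 3, 6, 7}) = 4
G(10) = mex({0, 1, 3, 4, 5, 7}) = 2
G(11) = mex({0, 1, 2, 3, 4, 5}) = 6
G(12) = mex({0, 1, 2, 3, 5, 6, 7}) = 4
G(13) = mex({0, 2, 3, 4, 6, 7}) = 1
Therefore G(13) = 1.

1


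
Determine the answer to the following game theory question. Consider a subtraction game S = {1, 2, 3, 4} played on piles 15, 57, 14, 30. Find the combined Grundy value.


Subtraction set: {1, 2, 3, 4}
For this subtraction set, G(n) = n mod 5 (period = max + 1 = 5).
Pile 1 (size 15): G(15) = 15 mod 5 = 0
Pile 2 (size 57): G(57) = 57 mod 5 = 2
Pile 3 (size 14): G(14) = 14 mod 5 = 4
Pile 4 (size 30): G(30) = 30 mod 5 = 0
Total Grundy value = XOR of all: 0 XOR 2 XOR 4 XOR 0 = 6

6


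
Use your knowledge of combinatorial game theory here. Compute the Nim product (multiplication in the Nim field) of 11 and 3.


Nim multiplication is bilinear over XOR: (u XOR v) * w = (u*w) XOR (v*w).
So we split each operand into its bit components and XOR the pairwise Nim products.
11 = 1 + 2 + 8 (as XOR of powers of 2).
3 = 1 + 2 (as XOR of powers of 2).
Using the standard Nim-product table on single bits:
  2*2 = 3,   2*4 = 8,   2*8 = 12,
  4*4 = 6,   4*8 = 11,  8*8 = 13,
and  1*x = x (identity), k*l = l*k (commutative).
Pairwise Nim products:
  1 * 1 = 1
  1 * 2 = 2
  2 * 1 = 2
  2 * 2 = 3
  8 * 1 = 8
  8 * 2 = 12
XOR them: 1 XOR 2 XOR 2 XOR 3 XOR 8 XOR 12 = 6.
Result: 11 * 3 = 6 (in Nim).

6


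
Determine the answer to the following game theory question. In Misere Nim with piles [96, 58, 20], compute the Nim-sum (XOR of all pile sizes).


We need the XOR (exclusive or) of all pile sizes.
After XOR-ing pile 1 (size 96): 0 XOR 96 = 96
After XOR-ing pile 2 (size 58): 96 XOR 58 = 90
After XOR-ing pile 3 (size 20): 90 XOR 20 = 78
The Nim-value of this position is 78.

78


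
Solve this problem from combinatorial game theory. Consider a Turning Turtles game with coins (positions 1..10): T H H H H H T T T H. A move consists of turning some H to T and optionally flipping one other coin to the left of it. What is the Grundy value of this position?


Coins: T H H H H H T T T H
Key fact: a single head at position k behaves exactly like a Nim heap of size k (turning it to T and optionally flipping a coin at j < k corresponds to moving the heap from k to j, or to 0), and heads combine as a disjunctive sum (two heads at the same place would cancel, matching j XOR j = 0). So the Nim-value is the XOR of the 1-indexed positions of the heads.
Face-up positions (1-indexed): [2, 3, 4, 5, 6, 10]
XOR 0 with 2: 0 XOR 2 = 2
XOR 2 with 3: 2 XOR 3 = 1
XOR 1 with 4: 1 XOR 4 = 5
XOR 5 with 5: 5 XOR 5 = 0
XOR 0 with 6: 0 XOR 6 = 6
XOR 6 with 10: 6 XOR 10 = 12
Nim-value = 12

12


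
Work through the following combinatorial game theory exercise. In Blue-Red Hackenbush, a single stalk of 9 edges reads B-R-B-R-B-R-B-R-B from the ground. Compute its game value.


Edges (from ground): B-R-B-R-B-R-B-R-B
By Berlekamp's sign-expansion rule, a Blue-Red Hackenbush stalk has the value of the surreal number whose sign sequence is the edge sequence with B -> + and R -> -.
Sign sequence: +-+-+-+-+
Trace the sign expansion in the surreal number tree, starting from 0:
Edge 1: B (sign +) -> bounds (0, +inf), value = 1
Edge 2: R (sign -) -> bounds (0, 1), value = 1/2
Edge 3: B (sign +) -> bounds (1/2, 1), value = 3/4
Edge 4: R (sign -) -> bounds (1/2, 3/4), value = 5/8
Edge 5: B (sign +) -> bounds (5/8, 3/4), value = 11/16
Edge 6: R (sign -) -> bounds (5/8, 11/16), value = 21/32
Edge 7: B (sign +) -> bounds (21/32, 11/16), value = 43/64
Edge 8: R (sign -) -> bounds (21/32, 43/64), value = 85/128
Edge 9: B (sign +) -> bounds (85/128, 43/64), value = 171/256
Game value = 171/256

171/256


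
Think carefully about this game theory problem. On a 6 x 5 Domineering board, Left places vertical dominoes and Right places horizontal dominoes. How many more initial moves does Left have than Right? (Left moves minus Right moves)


Board is 6 x 5 (rows x cols).
Left (vertical) placements: (rows-1) * cols = 5 * 5 = 25
Right (horizontal) placements: rows * (cols-1) = 6 * 4 = 24
Advantage = Left - Right = 25 - 24 = 1

1


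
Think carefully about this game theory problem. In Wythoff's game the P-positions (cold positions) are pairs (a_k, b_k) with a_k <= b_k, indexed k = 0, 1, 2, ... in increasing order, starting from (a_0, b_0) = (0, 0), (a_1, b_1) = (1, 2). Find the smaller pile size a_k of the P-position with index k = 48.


By Wythoff's theorem, a_k = floor(k * phi) and b_k = floor(k * phi^2) = a_k + k, where phi = (1 + sqrt(5))/2 is the golden ratio.
phi = (1 + sqrt(5))/2 = 1.618034
k = 48
k * phi = 48 * 1.618034 = 77.665631
a_48 = floor(k * phi) = 77

77


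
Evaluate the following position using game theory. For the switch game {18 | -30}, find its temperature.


The game is {18 | -30}, a switch {a | b} with numbers a > b.
Cooling {a | b} by t gives {a - t | b + t}, which stops being hot when a - t = b + t, i.e. at t = (a - b)/2. So the temperature of a switch is (a - b)/2.
Temperature = (Left option - Right option) / 2
= (18 - (-30)) / 2
= 48 / 2
= 24

24


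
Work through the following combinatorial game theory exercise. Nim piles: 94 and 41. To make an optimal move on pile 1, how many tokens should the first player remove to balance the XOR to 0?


Piles: 94 and 41
Current XOR: 94 XOR 41 = 119 (non-zero, so this is an N-position).
To make the XOR zero, we need to find a move that balances the piles.
For pile 1 (size 94): target = 94 XOR 119 = 41
We reduce pile 1 from 94 to 41.
Tokens removed: 94 - 41 = 53
Verification: 41 XOR 41 = 0

53


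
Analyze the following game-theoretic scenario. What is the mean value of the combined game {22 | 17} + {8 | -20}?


G1 = {22 | 17}, G2 = {8 | -20}
Each is a switch {a | b} with numbers a > b; its mean value is (a + b)/2, and mean value is additive over game sums: m(G1 + G2) = m(G1) + m(G2).
Mean of G1 = (22 + (17))/2 = 39/2 = 39/2
Mean of G2 = (8 + (-20))/2 = -12/2 = -6
Mean of G1 + G2 = 39/2 + -6 = 27/2

27/2


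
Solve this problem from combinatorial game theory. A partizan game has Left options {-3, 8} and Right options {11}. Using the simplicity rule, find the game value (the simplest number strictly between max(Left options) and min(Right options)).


Left options: {-3, 8}, max = 8
Right options: {11}, min = 11
All options are numbers and max(Left) < min(Right), so by the simplicity theorem the value is the simplest (earliest-born) number strictly between 8 and 11.
Integers 9 through 10 all lie strictly between 8 and 11.
Among integers, the simplest (lowest birthday = smallest |n|; 0 is born on day 0, +-n on day n) is 9.
No non-integer in the interval can be simpler: if x is a non-integer in the interval, then floor(x) or ceil(x) also lies in the interval (the interval contains an integer), and both are proper prefixes of x's sign expansion, i.e. born earlier. So the game value is 9.
Game value = 9

9


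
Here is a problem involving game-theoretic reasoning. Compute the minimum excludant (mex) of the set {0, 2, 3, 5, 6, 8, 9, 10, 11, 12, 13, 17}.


Set = {0, 2, 3, 5, 6, 8, 9, 10, 11, 12, 13, 17}
0 is in the set.
1 is NOT in the set. This is the mex.
mex = 1

1


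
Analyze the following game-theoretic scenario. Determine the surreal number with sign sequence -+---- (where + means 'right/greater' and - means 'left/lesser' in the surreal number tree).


Sign expansion: -+----
Rule: track bounds (lo, hi), initially (-inf, +inf). On '+', the current value becomes lo and we move to the simplest number in (value, hi): value + 1 if hi = +inf, otherwise the midpoint (value + hi)/2. On '-', the current value becomes hi and we move to value - 1 if lo = -inf, otherwise the midpoint (lo + value)/2.
Start at 0.
Step 1: sign = -, move left. Bounds: (-inf, 0). Value = -1
Step 2: sign = +, move right. Bounds: (-1, 0). Value = -1/2
Step 3: sign = -, move left. Bounds: (-1, -1/2). Value = -3/4
Step 4: sign = -, move left. Bounds: (-1, -3/4). Value = -7/8
Step 5: sign = -, move left. Bounds: (-1, -7/8). Value = -15/16
Step 6: sign = -, move left. Bounds: (-1, -15/16). Value = -31/32
The surreal number with sign expansion -+---- is -31/32.

-31/32


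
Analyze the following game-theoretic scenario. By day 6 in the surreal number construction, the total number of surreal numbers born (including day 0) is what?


Day 0: {|} = 0 is born. Count = 1.
Day n: the number of surreal numbers born by day n is 2^(n+1) - 1.
By day 0: 2^1 - 1 = 1
By day 1: 2^2 - 1 = 3
By day 2: 2^3 - 1 = 7
By day 3: 2^4 - 1 = 15
By day 4: 2^5 - 1 = 31
By day 5: 2^6 - 1 = 63
By day 6: 2^7 - 1 = 127
By day 6: 127 surreal numbers.

127


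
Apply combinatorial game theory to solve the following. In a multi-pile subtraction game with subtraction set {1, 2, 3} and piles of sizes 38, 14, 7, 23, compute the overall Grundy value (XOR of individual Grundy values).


Subtraction set: {1, 2, 3}
For this subtraction set, G(n) = n mod 4 (period = max + 1 = 4).
Pile 1 (size 38): G(38) = 38 mod 4 = 2
Pile 2 (size 14): G(14) = 14 mod 4 = 2
Pile 3 (size 7): G(7) = 7 mod 4 = 3
Pile 4 (size 23): G(23) = 23 mod 4 = 3
Total Grundy value = XOR of all: 2 XOR 2 XOR 3 XOR 3 = 0

0


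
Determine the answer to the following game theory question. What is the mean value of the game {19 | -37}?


Game = {19 | -37}, a switch {a | b} with numbers a > b.
Its thermograph has left wall a - t and right wall b + t, which meet at t = (a - b)/2, where both equal (a + b)/2. So the mast (mean value) is at (a + b)/2.
Mean = (19 + (-37))/2 = -18/2 = -9

-9


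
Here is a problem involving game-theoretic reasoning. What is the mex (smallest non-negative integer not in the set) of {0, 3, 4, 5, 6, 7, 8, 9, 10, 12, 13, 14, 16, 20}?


Set = {0, 3, 4, 5, 6, 7, 8, 9, 10, 12, 13, 14, 16, 20}
0 is in the set.
1 is NOT in the set. This is the mex.
mex = 1

1


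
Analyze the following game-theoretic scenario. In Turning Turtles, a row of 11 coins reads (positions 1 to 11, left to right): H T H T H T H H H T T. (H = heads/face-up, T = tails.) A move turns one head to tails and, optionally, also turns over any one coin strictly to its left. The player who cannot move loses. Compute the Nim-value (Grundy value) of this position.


Coins: H T H T H T H H H T T
Key fact: a single head at position k behaves exactly like a Nim heap of size k (turning it to T and optionally flipping a coin at j < k corresponds to moving the heap from k to j, or to 0), and heads combine as a disjunctive sum (two heads at the same place would cancel, matching j XOR j = 0). So the Nim-value is the XOR of the 1-indexed positions of the heads.
Face-up positions (1-indexed): [1, 3, 5, 7, 8, 9]
XOR 0 with 1: 0 XOR 1 = 1
XOR 1 with 3: 1 XOR 3 = 2
XOR 2 with 5: 2 XOR 5 = 7
XOR 7 with 7: 7 XOR 7 = 0
XOR 0 with 8: 0 XOR 8 = 8
XOR 8 with 9: 8 XOR 9 = 1
Nim-value = 1

1


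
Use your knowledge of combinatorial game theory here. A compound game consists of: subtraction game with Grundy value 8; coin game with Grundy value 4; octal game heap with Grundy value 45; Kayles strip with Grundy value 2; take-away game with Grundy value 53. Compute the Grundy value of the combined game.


By the Sprague-Grundy theorem, the Grundy value of a sum of games is the XOR of individual Grundy values.
subtraction game: Grundy value = 8. Running XOR: 0 XOR 8 = 8
coin game: Grundy value = 4. Running XOR: 8 XOR 4 = 12
octal game heap: Grundy value = 45. Running XOR: 12 XOR 45 = 33
Kayles strip: Grundy value = 2. Running XOR: 33 XOR 2 = 35
take-away game: Grundy value = 53. Running XOR: 35 XOR 53 = 22
The combined Grundy value is 22.

22


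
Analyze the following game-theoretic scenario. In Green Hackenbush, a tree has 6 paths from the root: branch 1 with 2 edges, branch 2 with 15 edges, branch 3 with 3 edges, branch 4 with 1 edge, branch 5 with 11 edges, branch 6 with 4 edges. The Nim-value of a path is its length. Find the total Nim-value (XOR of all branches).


The tree has 6 branches from the ground vertex.
In Green Hackenbush, the Nim-value of a simple path of length k is k.
Branch 1: length 2, Nim-value = 2
Branch 2: length 15, Nim-value = 15
Branch 3: length 3, Nim-value = 3
Branch 4: length 1, Nim-value = 1
Branch 5: length 11, Nim-value = 11
Branch 6: length 4, Nim-value = 4
Total Nim-value = XOR of all branch values:
0 XOR 2 = 2
2 XOR 15 = 13
13 XOR 3 = 14
14 XOR 1 = 15
15 XOR 11 = 4
4 XOR 4 = 0
Nim-value of the tree = 0

0


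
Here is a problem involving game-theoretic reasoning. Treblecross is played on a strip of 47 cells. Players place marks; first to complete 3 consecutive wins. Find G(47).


Treblecross: place X on empty cells; 3-in-a-row wins.
Playing within two cells of an existing X lets the opponent win at once, so sensible play treats the cells i-2..i+2 around each X as dead. The player left with no safe cell loses, so this is a normal-play take-away game on strips of safe cells.
Placing X at cell i (0-indexed) of a strip of k safe cells leaves independent strips of sizes max(0, i-2) and max(0, k-i-3). Hence G(k) = mex{ G(max(0,i-2)) XOR G(max(0,k-i-3)) : 0 <= i < k }, with G(0) = 0.
G(1): splits (0,0):0^0=0 -> mex({0}) = 1
G(2): splits (0,0):0^0=0 -> mex({0}) = 1
G(3): splits (0,0):0^0=0 -> mex({0}) = 1
G(4): splits (0,1):0^1=1 (0,0):0^0=0 -> mex({0, 1}) = 2
G(5): splits (0,2):0^1=1 (0,1):0^1=1 (0,0):0^0=0 -> mex({0, 1}) = 2
G(6) = mex({1}) = 0
G(7) = mex({0, 1, 2}) = 3
G(8) = mex({0, 1, 2}) = 3
G(9) = mex({0, 2}) = 1
G(10) = mex({0, 2, 3}) = 1
G(11) = mex({0, 3}) = 1
G(12) = mex({1, 3}) = 0
G(13) = mex({0, 1, 2, 3}) = 4
G(14) = mex({0, 1, 2}) = 3
G(15) = mex({0, 1, 2}) = 3
G(16) = mex({0, 1, 2, 4}) = 3
G(17) = mex({0, 1, 3, 4}) = 2
G(18) = mex({0, 1, 3, 4}) = 2
G(19) = mex({0, 1, 3, 5}) = 2
G(20) = mex({0, 1, 2, 3, 5}) = 4
G(21) = mex({0, 1, 2, 3, 5}) = 4
G(22) = mex({1, 2, 6}) = 0
G(23) = mex({0, 1, 2, 3, 4, 6}) = 5
G(24) = mex({0, 1, 2, 3, 4}) = 5
G(25) = mex({0, 1, 3, 4, 7}) = 2
G(26) = mex({0, 1, 3, 4, 5, 7}) = 2
G(27) = mex({0, 1, 3, 5}) = 2
G(28) = mex({0, 1, 2, 5}) = 3
G(29) = mex({0, 1, 2, 4, 5, 6}) = 3
G(30) = mex({1, 2, 4, 6}) = 0
G(31) = mex({0, 1, 2, 3, 4, 6}) = 5
G(32) = mex({1, 2, 3, 4, 7}) = 0
G(33) = mex({0, 3, 7}) = 1
G(34) = mex({0, 2, 3, 5, 7}) = 1
G(35) = mex({0, 2, 3, 5, 6}) = 1
G(36) = mex({0, 1, 2, 5, 6}) = 3
G(37) = mex({0, 1, 2, 4, 5, 6}) = 3
G(38) = mex({0, 1, 2, 4}) = 3
G(39) = mex({0, 1, 2, 3, 4, 7}) = 5
G(40) = mex({0, 1, 2, 3, 4, 5, 7}) = 6
G(41) = mex({0, 1, 2, 3, 5, 7}) = 4
G(42) = mex({0, 1, 2, 3, 5, 6, 7}) = 4
G(43) = mex({0, 2, 3, 5, 6}) = 1
G(44) = mex({1, 2, 3, 4, 5, 6}) = 0
G(45) = mex({0, 1, 2, 3, 4, 6, 7}) = 5
G(46) = mex({0, 1, 2, 3, 4, 7}) = 5
G(47) = mex({0, 1, 2, 3, 4, 5, 7}) = 6
Therefore G(47) = 6.

6


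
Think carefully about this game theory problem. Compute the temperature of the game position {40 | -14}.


The game is {40 | -14}, a switch {a | b} with numbers a > b.
Cooling {a | b} by t gives {a - t | b + t}, which stops being hot when a - t = b + t, i.e. at t = (a - b)/2. So the temperature of a switch is (a - b)/2.
Temperature = (Left option - Right option) / 2
= (40 - (-14)) / 2
= 54 / 2
= 27

27


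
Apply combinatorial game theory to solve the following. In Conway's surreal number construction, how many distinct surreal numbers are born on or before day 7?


Day 0: {|} = 0 is born. Count = 1.
Day n: the number of surreal numbers born by day n is 2^(n+1) - 1.
By day 0: 2^1 - 1 = 1
By day 1: 2^2 - 1 = 3
By day 2: 2^3 - 1 = 7
By day 3: 2^4 - 1 = 15
By day 4: 2^5 - 1 = 31
By day 5: 2^6 - 1 = 63
By day 6: 2^7 - 1 = 127
By day 7: 2^8 - 1 = 255
By day 7: 255 surreal numbers.

255


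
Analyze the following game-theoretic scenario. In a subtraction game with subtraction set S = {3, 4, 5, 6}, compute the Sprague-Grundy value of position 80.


The subtraction set is S = {3, 4, 5, 6}.
G(k) = mex{ G(k - s) : s in S, s <= k }. We compute iteratively: G(0) = 0.
G(1) = mex({}) = 0
G(2) = mex({}) = 0
G(3) = mex({0}) = 1
G(4) = mex({0}) = 1
G(5) = mex({0}) = 1
G(6) = mex({0, 1}) = 2
G(7) = mex({0, 1}) = 2
G(8) = mex({0, 1}) = 2
G(9) = mex({1, 2}) = 0
G(10) = mex({1, 2}) = 0
G(11) = mex({1, 2}) = 0
G(12) = mex({0, 2}) = 1
G(13) = mex({0, 2}) = 1
G(14) = mex({0, 2}) = 1
Observe that G(9)..G(14) = 0, 0, 0, 1, 1, 1 repeats G(0)..G(5) = 0, 0, 0, 1, 1, 1.
For k >= max(S) = 6, G(k) is determined by the previous 6 values G(k-6)..G(k-1); a window of 6 consecutive values has recurred shifted by 9, so by induction G(k + 9) = G(k) for all k >= 0: the sequence is periodic from the start with period 9.
One period: G(0..8) = 0, 0, 0, 1, 1, 1, 2, 2, 2.
80 mod 9 = 8, so G(80) = G(8) = 2.

2


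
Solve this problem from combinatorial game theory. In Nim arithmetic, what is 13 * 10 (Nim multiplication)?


Nim multiplication is bilinear over XOR: (u XOR v) * w = (u*w) XOR (v*w).
So we split each operand into its bit components and XOR the pairwise Nim products.
13 = 1 + 4 + 8 (as XOR of powers of 2).
10 = 2 + 8 (as XOR of powers of 2).
Using the standard Nim-product table on single bits:
  2*2 = 3,   2*4 = 8,   2*8 = 12,
  4*4 = 6,   4*8 = 11,  8*8 = 13,
and  1*x = x (identity), k*l = l*k (commutative).
Pairwise Nim products:
  1 * 2 = 2
  1 * 8 = 8
  4 * 2 = 8
  4 * 8 = 11
  8 * 2 = 12
  8 * 8 = 13
XOR them: 2 XOR 8 XOR 8 XOR 11 XOR 12 XOR 13 = 8.
Result: 13 * 10 = 8 (in Nim).

8


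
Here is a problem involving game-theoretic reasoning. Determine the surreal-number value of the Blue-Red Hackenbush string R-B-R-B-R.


Edges (from ground): R-B-R-B-R
By Berlekamp's sign-expansion rule, a Blue-Red Hackenbush stalk has the value of the surreal number whose sign sequence is the edge sequence with B -> + and R -> -.
Sign sequence: -+-+-
Trace the sign expansion in the surreal number tree, starting from 0:
Edge 1: R (sign -) -> bounds (-inf, 0), value = -1
Edge 2: B (sign +) -> bounds (-1, 0), value = -1/2
Edge 3: R (sign -) -> bounds (-1, -1/2), value = -3/4
Edge 4: B (sign +) -> bounds (-3/4, -1/2), value = -5/8
Edge 5: R (sign -) -> bounds (-3/4, -5/8), value = -11/16
Game value = -11/16

-11/16


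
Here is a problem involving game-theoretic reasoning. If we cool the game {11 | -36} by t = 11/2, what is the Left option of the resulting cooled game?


Original game: {11 | -36} (a switch {a | b} with a > b).
Cooling by t (for t below the temperature (a - b)/2 = 47/2) taxes each move by t: {a | b} cooled by t is {a - t | b + t}.
Cooling amount: t = 11/2
Cooled Left option: 11 - 11/2 = 11/2
Cooled Right option: -36 + 11/2 = -61/2
Cooled game: {11/2 | -61/2}
Left option = 11/2

11/2


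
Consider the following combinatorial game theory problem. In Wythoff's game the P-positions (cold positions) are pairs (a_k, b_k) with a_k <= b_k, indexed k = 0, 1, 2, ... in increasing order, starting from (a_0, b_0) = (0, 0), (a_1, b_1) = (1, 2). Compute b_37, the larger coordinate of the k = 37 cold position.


By Wythoff's theorem, a_k = floor(k * phi) and b_k = floor(k * phi^2) = a_k + k, where phi = (1 + sqrt(5))/2 is the golden ratio.
phi = (1 + sqrt(5))/2 = 1.618034
phi^2 = phi + 1 = 2.618034
k = 37
k * phi^2 = 37 * 2.618034 = 96.867258
b_37 = floor(k * phi^2) = 96 (check: a_37 + k = 59 + 37 = 96)

96


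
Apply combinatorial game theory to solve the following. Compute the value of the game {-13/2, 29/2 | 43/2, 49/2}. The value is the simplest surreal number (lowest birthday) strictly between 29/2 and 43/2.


Left options: {-13/2, 29/2}, max = 29/2
Right options: {43/2, 49/2}, min = 43/2
All options are numbers and max(Left) < min(Right), so by the simplicity theorem the value is the simplest (earliest-born) number strictly between 29/2 and 43/2.
Integers 15 through 21 all lie strictly between 29/2 and 43/2.
Among integers, the simplest (lowest birthday = smallest |n|; 0 is born on day 0, +-n on day n) is 15.
No non-integer in the interval can be simpler: if x is a non-integer in the interval, then floor(x) or ceil(x) also lies in the interval (the interval contains an integer), and both are proper prefixes of x's sign expansion, i.e. born earlier. So the game value is 15.
Game value = 15

15


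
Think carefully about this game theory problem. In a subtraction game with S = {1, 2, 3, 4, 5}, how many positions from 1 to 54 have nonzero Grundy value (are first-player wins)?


Subtraction set S = {1, 2, 3, 4, 5}, so G(n) = n mod 6.
G(n) = 0 when n is a multiple of 6.
Multiples of 6 in [1, 54]: 9
N-positions (nonzero Grundy) = 54 - 9 = 45

45


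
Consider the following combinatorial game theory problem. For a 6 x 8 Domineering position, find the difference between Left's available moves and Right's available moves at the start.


Board is 6 x 8 (rows x cols).
Left (vertical) placements: (rows-1) * cols = 5 * 8 = 40
Right (horizontal) placements: rows * (cols-1) = 6 * 7 = 42
Advantage = Left - Right = 40 - 42 = -2

-2


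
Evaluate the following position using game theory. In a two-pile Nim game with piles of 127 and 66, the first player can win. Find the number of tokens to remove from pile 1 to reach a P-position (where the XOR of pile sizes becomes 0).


Piles: 127 and 66
Current XOR: 127 XOR 66 = 61 (non-zero, so this is an N-position).
To make the XOR zero, we need to find a move that balances the piles.
For pile 1 (size 127): target = 127 XOR 61 = 66
We reduce pile 1 from 127 to 66.
Tokens removed: 127 - 66 = 61
Verification: 66 XOR 66 = 0

61
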